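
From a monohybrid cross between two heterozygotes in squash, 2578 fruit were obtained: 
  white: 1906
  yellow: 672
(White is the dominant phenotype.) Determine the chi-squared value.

1.565

For a monohybrid cross between heterozygotes with complete dominance, the expected phenotypic ratio is 3:1.
Total ratio parts = 4. Expected numbers out of 2578:
  white: 2578 × 3/4 = 1933.5
  yellow: 2578 × 1/4 = 644.5
χ² = Σ (O − E)² / E
  white: (1906 − 1933.5)² / 1933.5 = 0.3911
  yellow: (672 − 644.5)² / 644.5 = 1.1734
χ² = 0.3911 + 1.1734 = 1.5645 ≈ 1.565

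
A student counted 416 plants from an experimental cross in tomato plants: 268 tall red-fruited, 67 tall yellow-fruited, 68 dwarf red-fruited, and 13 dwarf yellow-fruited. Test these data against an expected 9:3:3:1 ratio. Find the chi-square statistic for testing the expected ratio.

14.274

Total ratio parts = 16. Expected numbers out of 416:
  tall red-fruited: 416 × 9/16 = 234
  tall yellow-fruited: 416 × 3/16 = 78
  dwarf red-fruited: 416 × 3/16 = 78
  dwarf yellow-fruited: 416 × 1/16 = 26
χ² = Σ (O − E)² / E
  tall red-fruited: (268 − 234)² / 234 = 4.9402
  tall yellow-fruited: (67 − 78)² / 78 = 1.5513
  dwarf red-fruited: (68 − 78)² / 78 = 1.2821
  dwarf yellow-fruited: (13 − 26)² / 26 = 6.5000
χ² = 4.9402 + 1.5513 + 1.2821 + 6.5000 = 14.2736 ≈ 14.274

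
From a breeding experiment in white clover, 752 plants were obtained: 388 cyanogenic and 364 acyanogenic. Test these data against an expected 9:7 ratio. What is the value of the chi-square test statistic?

The 9:7 ratio has 16 parts, so with N = 752 the expected counts are:
  cyanogenic: 752 × 9/16 = 423
  acyanogenic: 752 × 7/16 = 329
χ² = Σ (O − E)² / E
  cyanogenic: (388 − 423)² / 423 = 2.8960
  acyanogenic: (364 − 329)² / 329 = 3.7234
χ² = 2.8960 + 3.7234 = 6.6194 ≈ 6.619

6.619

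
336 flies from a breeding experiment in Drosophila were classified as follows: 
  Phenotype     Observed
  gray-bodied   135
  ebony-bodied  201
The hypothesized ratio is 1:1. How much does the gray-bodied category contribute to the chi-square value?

6.482

Expected counts for N = 336 under a 1:1 ratio (total parts = 2):
  gray-bodied: 336 × 1/2 = 168
  ebony-bodied: 336 × 1/2 = 168
Contribution of gray-bodied: (135 − 168)² / 168 = 6.4821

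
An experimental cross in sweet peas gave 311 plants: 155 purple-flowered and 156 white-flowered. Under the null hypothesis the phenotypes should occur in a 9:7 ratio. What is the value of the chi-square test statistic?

5.194

Under the 9:7 hypothesis (Σ ratio = 16, N = 311):
  purple-flowered: 311 × 9/16 = 174.9375
  white-flowered: 311 × 7/16 = 136.0625
χ² = Σ (O − E)² / E
  purple-flowered: (155 − 174.9375)² / 174.9375 = 2.2723
  white-flowered: (156 − 136.0625)² / 136.0625 = 2.9215
χ² = 2.2723 + 2.9215 = 5.1938 ≈ 5.194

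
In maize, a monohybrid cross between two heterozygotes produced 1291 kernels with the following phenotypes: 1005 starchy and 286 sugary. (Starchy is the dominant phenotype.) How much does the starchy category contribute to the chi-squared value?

1.395

For a monohybrid cross between heterozygotes with complete dominance, the expected phenotypic ratio is 3:1.
Total ratio parts = 4. Expected numbers out of 1291:
  starchy: 1291 × 3/4 = 968.25
  sugary: 1291 × 1/4 = 322.75
Contribution of starchy: (1005 − 968.25)² / 968.25 = 1.3948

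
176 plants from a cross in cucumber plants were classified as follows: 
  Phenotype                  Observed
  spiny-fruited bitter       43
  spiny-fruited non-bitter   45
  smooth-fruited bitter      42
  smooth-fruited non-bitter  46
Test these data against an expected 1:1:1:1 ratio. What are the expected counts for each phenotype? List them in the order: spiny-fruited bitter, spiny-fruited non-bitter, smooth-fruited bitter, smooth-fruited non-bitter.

Under the 1:1:1:1 hypothesis (Σ ratio = 4, N = 176):
  spiny-fruited bitter: 176 × 1/4 = 44
  spiny-fruited non-bitter: 176 × 1/4 = 44
  smooth-fruited bitter: 176 × 1/4 = 44
  smooth-fruited non-bitter: 176 × 1/4 = 44

44, 44, 44, 44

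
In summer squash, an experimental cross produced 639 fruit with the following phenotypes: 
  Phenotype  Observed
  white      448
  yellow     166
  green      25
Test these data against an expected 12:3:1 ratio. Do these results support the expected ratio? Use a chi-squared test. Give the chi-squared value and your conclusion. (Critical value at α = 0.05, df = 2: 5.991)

The 12:3:1 ratio has 16 parts, so with N = 639 the expected counts are:
  white: 639 × 12/16 = 479.25
  yellow: 639 × 3/16 = 119.8125
  green: 639 × 1/16 = 39.9375
χ² = Σ (O − E)² / E
  white: (448 − 479.25)² / 479.25 = 2.0377
  yellow: (166 − 119.8125)² / 119.8125 = 17.8052
  green: (25 − 39.9375)² / 39.9375 = 5.5870
χ² = 2.0377 + 17.8052 + 5.5870 = 25.4299 ≈ 25.430
Degrees of freedom = 3 − 1 = 2; critical value at α = 0.05 is 5.991.
Since 25.430 > 5.991, we reject the null hypothesis — the data do not fit the 12:3:1 ratio.

25.430; not consistent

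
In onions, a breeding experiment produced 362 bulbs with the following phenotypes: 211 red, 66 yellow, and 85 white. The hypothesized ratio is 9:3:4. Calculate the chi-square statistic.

0.653

Total ratio parts = 16. Expected numbers out of 362:
  red: 362 × 9/16 = 203.625
  yellow: 362 × 3/16 = 67.875
  white: 362 × 4/16 = 90.5
χ² = Σ (O − E)² / E
  red: (211 − 203.625)² / 203.625 = 0.2671
  yellow: (66 − 67.875)² / 67.875 = 0.0518
  white: (85 − 90.5)² / 90.5 = 0.3343
χ² = 0.2671 + 0.0518 + 0.3343 = 0.6532 ≈ 0.653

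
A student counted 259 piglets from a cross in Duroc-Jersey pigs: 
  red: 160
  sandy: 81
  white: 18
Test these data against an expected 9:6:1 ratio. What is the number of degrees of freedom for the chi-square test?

A goodness-of-fit test with 3 phenotype classes has df = 3 − 1 = 2.

2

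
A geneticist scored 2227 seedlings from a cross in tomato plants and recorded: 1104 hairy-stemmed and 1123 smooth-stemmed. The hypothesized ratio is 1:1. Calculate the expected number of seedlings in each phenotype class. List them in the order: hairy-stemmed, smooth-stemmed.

Under the 1:1 hypothesis (Σ ratio = 2, N = 2227):
  hairy-stemmed: 2227 × 1/2 = 1113.5
  smooth-stemmed: 2227 × 1/2 = 1113.5

1113.5, 1113.5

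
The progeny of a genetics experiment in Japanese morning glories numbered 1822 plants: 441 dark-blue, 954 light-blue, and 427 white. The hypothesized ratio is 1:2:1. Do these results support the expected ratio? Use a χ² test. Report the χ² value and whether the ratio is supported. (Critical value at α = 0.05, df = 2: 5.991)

Total ratio parts = 4. Expected numbers out of 1822:
  dark-blue: 1822 × 1/4 = 455.5
  light-blue: 1822 × 2/4 = 911
  white: 1822 × 1/4 = 455.5
χ² = Σ (O − E)² / E
  dark-blue: (441 − 455.5)² / 455.5 = 0.4616
  light-blue: (954 − 911)² / 911 = 2.0296
  white: (427 − 455.5)² / 455.5 = 1.7832
χ² = 0.4616 + 2.0296 + 1.7832 = 4.2744 ≈ 4.274
Degrees of freedom = 3 − 1 = 2; critical value at α = 0.05 is 5.991.
Since 4.274 < 5.991, we fail to reject the null hypothesis — the data are consistent with the 1:2:1 ratio.

4.274; consistent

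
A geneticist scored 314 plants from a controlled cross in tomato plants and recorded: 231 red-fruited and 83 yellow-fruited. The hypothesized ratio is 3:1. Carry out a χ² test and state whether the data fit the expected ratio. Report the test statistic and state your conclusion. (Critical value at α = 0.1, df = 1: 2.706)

Total ratio parts = 4. Expected numbers out of 314:
  red-fruited: 314 × 3/4 = 235.5
  yellow-fruited: 314 × 1/4 = 78.5
χ² = Σ (O − E)² / E
  red-fruited: (231 − 235.5)² / 235.5 = 0.0860
  yellow-fruited: (83 − 78.5)² / 78.5 = 0.2580
χ² = 0.0860 + 0.2580 = 0.344
Degrees of freedom = 2 − 1 = 1; critical value at α = 0.1 is 2.706.
Since 0.344 < 2.706, we fail to reject the null hypothesis — the data are consistent with the 3:1 ratio.

0.344; consistent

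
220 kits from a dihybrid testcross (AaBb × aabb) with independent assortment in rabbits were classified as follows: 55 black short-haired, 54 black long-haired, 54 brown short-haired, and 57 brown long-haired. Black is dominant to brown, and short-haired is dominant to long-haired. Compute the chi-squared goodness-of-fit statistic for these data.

A dihybrid testcross with independent assortment gives a 1:1:1:1 ratio.
Expected counts for N = 220 under a 1:1:1:1 ratio (total parts = 4):
  black short-haired: 220 × 1/4 = 55
  black long-haired: 220 × 1/4 = 55
  brown short-haired: 220 × 1/4 = 55
  brown long-haired: 220 × 1/4 = 55
χ² = Σ (O − E)² / E
  black short-haired: (55 − 55)² / 55 = 0.0000
  black long-haired: (54 − 55)² / 55 = 0.0182
  brown short-haired: (54 − 55)² / 55 = 0.0182
  brown long-haired: (57 − 55)² / 55 = 0.0727
χ² = 0.0000 + 0.0182 + 0.0182 + 0.0727 = 0.1091 ≈ 0.109

0.109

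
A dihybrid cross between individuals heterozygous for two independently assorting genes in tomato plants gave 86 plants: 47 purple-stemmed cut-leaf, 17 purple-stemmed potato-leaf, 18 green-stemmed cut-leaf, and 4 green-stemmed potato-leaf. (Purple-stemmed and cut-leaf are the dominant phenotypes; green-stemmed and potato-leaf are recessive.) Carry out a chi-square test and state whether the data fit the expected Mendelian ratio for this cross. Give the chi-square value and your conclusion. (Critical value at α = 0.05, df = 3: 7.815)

0.656; consistent

A dihybrid F₂ with independent assortment and complete dominance at both loci gives a 9:3:3:1 phenotypic ratio.
Under the 9:3:3:1 hypothesis (Σ ratio = 16, N = 86):
  purple-stemmed cut-leaf: 86 × 9/16 = 48.375
  purple-stemmed potato-leaf: 86 × 3/16 = 16.125
  green-stemmed cut-leaf: 86 × 3/16 = 16.125
  green-stemmed potato-leaf: 86 × 1/16 = 5.375
χ² = Σ (O − E)² / E
  purple-stemmed cut-leaf: (47 − 48.375)² / 48.375 = 0.0391
  purple-stemmed potato-leaf: (17 − 16.125)² / 16.125 = 0.0475
  green-stemmed cut-leaf: (18 − 16.125)² / 16.125 = 0.2180
  green-stemmed potato-leaf: (4 − 5.375)² / 5.375 = 0.3517
χ² = 0.0391 + 0.0475 + 0.2180 + 0.3517 = 0.6563 ≈ 0.656
Degrees of freedom = 4 − 1 = 3; critical value at α = 0.05 is 7.815.
Since 0.656 < 7.815, we fail to reject the null hypothesis — the data are consistent with the 9:3:3:1 ratio.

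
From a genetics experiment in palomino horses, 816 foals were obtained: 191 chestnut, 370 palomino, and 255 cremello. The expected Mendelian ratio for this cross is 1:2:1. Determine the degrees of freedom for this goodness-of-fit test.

A goodness-of-fit test with 3 phenotype classes has df = 3 − 1 = 2.

2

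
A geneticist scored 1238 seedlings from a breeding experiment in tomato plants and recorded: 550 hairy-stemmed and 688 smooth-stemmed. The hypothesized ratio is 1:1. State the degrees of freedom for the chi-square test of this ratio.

A goodness-of-fit test with 2 phenotype classes has df = 2 − 1 = 1.

1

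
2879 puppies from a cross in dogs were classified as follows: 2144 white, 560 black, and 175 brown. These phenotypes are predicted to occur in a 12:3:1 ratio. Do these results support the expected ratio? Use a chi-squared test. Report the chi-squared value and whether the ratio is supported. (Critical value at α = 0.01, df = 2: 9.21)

The 12:3:1 ratio has 16 parts, so with N = 2879 the expected counts are:
  white: 2879 × 12/16 = 2159.25
  black: 2879 × 3/16 = 539.8125
  brown: 2879 × 1/16 = 179.9375
χ² = Σ (O − E)² / E
  white: (2144 − 2159.25)² / 2159.25 = 0.1077
  black: (560 − 539.8125)² / 539.8125 = 0.7550
  brown: (175 − 179.9375)² / 179.9375 = 0.1355
χ² = 0.1077 + 0.7550 + 0.1355 = 0.9982 ≈ 0.998
Degrees of freedom = 3 − 1 = 2; critical value at α = 0.01 is 9.21.
Since 0.998 < 9.21, we fail to reject the null hypothesis — the data are consistent with the 12:3:1 ratio.

0.998; consistent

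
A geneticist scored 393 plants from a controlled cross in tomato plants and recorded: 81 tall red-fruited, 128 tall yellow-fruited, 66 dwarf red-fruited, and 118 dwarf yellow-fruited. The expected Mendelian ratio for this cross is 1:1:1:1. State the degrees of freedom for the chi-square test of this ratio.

A goodness-of-fit test with 4 phenotype classes has df = 4 − 1 = 3.

3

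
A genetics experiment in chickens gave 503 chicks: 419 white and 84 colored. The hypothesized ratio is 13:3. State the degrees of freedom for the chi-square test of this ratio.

A goodness-of-fit test with 2 phenotype classes has df = 2 − 1 = 1.

1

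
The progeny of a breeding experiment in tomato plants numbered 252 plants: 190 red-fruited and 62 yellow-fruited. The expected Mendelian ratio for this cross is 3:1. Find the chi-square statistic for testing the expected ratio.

Under the 3:1 hypothesis (Σ ratio = 4, N = 252):
  red-fruited: 252 × 3/4 = 189
  yellow-fruited: 252 × 1/4 = 63
χ² = Σ (O − E)² / E
  red-fruited: (190 − 189)² / 189 = 0.0053
  yellow-fruited: (62 − 63)² / 63 = 0.0159
χ² = 0.0053 + 0.0159 = 0.0212 ≈ 0.021

0.021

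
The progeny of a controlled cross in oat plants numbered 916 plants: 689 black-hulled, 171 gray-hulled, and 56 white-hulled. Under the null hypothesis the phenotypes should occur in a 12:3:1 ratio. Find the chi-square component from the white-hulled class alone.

Under the 12:3:1 hypothesis (Σ ratio = 16, N = 916):
  black-hulled: 916 × 12/16 = 687
  gray-hulled: 916 × 3/16 = 171.75
  white-hulled: 916 × 1/16 = 57.25
Contribution of white-hulled: (56 − 57.25)² / 57.25 = 0.0273

0.027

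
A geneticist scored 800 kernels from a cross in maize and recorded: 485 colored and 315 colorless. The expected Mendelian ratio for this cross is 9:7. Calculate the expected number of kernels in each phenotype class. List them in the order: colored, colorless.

450, 350

Under the 9:7 hypothesis (Σ ratio = 16, N = 800):
  colored: 800 × 9/16 = 450
  colorless: 800 × 7/16 = 350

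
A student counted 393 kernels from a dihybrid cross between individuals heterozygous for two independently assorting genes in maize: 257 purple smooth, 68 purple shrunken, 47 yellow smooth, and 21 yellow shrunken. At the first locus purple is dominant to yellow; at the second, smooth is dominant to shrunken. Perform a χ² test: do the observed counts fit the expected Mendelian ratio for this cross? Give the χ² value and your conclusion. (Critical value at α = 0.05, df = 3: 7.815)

16.463; not consistent

A dihybrid F₂ with independent assortment and complete dominance at both loci gives a 9:3:3:1 phenotypic ratio.
The 9:3:3:1 ratio has 16 parts, so with N = 393 the expected counts are:
  purple smooth: 393 × 9/16 = 221.0625
  purple shrunken: 393 × 3/16 = 73.6875
  yellow smooth: 393 × 3/16 = 73.6875
  yellow shrunken: 393 × 1/16 = 24.5625
χ² = Σ (O − E)² / E
  purple smooth: (257 − 221.0625)² / 221.0625 = 5.8423
  purple shrunken: (68 − 73.6875)² / 73.6875 = 0.4390
  yellow smooth: (47 − 73.6875)² / 73.6875 = 9.6654
  yellow shrunken: (21 − 24.5625)² / 24.5625 = 0.5167
χ² = 5.8423 + 0.4390 + 9.6654 + 0.5167 = 16.4634 ≈ 16.463
Degrees of freedom = 4 − 1 = 3; critical value at α = 0.05 is 7.815.
Since 16.463 > 7.815, we reject the null hypothesis — the data do not fit the 9:3:3:1 ratio.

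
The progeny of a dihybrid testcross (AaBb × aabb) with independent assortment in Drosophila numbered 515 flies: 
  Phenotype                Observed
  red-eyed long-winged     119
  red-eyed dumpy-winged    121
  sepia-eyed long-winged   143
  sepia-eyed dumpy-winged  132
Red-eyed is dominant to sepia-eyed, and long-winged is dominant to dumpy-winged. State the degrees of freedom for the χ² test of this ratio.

A dihybrid testcross with independent assortment gives a 1:1:1:1 ratio.
A goodness-of-fit test with 4 phenotype classes has df = 4 − 1 = 3.

3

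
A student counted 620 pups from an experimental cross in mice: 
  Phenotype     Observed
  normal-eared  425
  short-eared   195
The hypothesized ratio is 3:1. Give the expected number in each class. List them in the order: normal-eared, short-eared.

Expected counts for N = 620 under a 3:1 ratio (total parts = 4):
  normal-eared: 620 × 3/4 = 465
  short-eared: 620 × 1/4 = 155

465, 155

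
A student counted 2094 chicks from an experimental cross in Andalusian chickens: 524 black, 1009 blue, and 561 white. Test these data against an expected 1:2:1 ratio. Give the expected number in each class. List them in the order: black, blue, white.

Expected counts for N = 2094 under a 1:2:1 ratio (total parts = 4):
  black: 2094 × 1/4 = 523.5
  blue: 2094 × 2/4 = 1047
  white: 2094 × 1/4 = 523.5

523.5, 1047, 523.5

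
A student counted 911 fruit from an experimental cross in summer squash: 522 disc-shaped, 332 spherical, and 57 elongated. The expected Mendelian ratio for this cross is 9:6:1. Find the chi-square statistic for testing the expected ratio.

0.450

The 9:6:1 ratio has 16 parts, so with N = 911 the expected counts are:
  disc-shaped: 911 × 9/16 = 512.4375
  spherical: 911 × 6/16 = 341.625
  elongated: 911 × 1/16 = 56.9375
χ² = Σ (O − E)² / E
  disc-shaped: (522 − 512.4375)² / 512.4375 = 0.1784
  spherical: (332 − 341.625)² / 341.625 = 0.2712
  elongated: (57 − 56.9375)² / 56.9375 = 0.0001
χ² = 0.1784 + 0.2712 + 0.0001 = 0.4497 ≈ 0.450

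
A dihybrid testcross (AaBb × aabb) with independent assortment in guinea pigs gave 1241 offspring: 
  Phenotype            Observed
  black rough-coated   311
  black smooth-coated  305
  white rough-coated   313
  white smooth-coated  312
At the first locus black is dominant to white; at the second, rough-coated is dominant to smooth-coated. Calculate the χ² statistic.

A dihybrid testcross with independent assortment gives a 1:1:1:1 ratio.
The 1:1:1:1 ratio has 4 parts, so with N = 1241 the expected counts are:
  black rough-coated: 1241 × 1/4 = 310.25
  black smooth-coated: 1241 × 1/4 = 310.25
  white rough-coated: 1241 × 1/4 = 310.25
  white smooth-coated: 1241 × 1/4 = 310.25
χ² = Σ (O − E)² / E
  black rough-coated: (311 − 310.25)² / 310.25 = 0.0018
  black smooth-coated: (305 − 310.25)² / 310.25 = 0.0888
  white rough-coated: (313 − 310.25)² / 310.25 = 0.0244
  white smooth-coated: (312 − 310.25)² / 310.25 = 0.0099
χ² = 0.0018 + 0.0888 + 0.0244 + 0.0099 = 0.1249 ≈ 0.125

0.125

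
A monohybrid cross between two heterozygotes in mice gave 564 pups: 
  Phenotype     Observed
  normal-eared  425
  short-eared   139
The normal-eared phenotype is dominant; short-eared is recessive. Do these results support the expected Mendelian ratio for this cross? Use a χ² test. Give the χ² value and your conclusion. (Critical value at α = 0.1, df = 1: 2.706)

0.038; consistent

For a monohybrid cross between heterozygotes with complete dominance, the expected phenotypic ratio is 3:1.
Under the 3:1 hypothesis (Σ ratio = 4, N = 564):
  normal-eared: 564 × 3/4 = 423
  short-eared: 564 × 1/4 = 141
χ² = Σ (O − E)² / E
  normal-eared: (425 − 423)² / 423 = 0.0095
  short-eared: (139 − 141)² / 141 = 0.0284
χ² = 0.0095 + 0.0284 = 0.0379 ≈ 0.038
Degrees of freedom = 2 − 1 = 1; critical value at α = 0.1 is 2.706.
Since 0.038 < 2.706, we fail to reject the null hypothesis — the data are consistent with the 3:1 ratio.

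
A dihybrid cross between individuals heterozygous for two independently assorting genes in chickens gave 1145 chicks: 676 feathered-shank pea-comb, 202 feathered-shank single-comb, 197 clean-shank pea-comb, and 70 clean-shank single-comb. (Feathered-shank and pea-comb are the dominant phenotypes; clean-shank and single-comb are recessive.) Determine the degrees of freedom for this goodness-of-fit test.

3

A dihybrid F₂ with independent assortment and complete dominance at both loci gives a 9:3:3:1 phenotypic ratio.
A goodness-of-fit test with 4 phenotype classes has df = 4 − 1 = 3.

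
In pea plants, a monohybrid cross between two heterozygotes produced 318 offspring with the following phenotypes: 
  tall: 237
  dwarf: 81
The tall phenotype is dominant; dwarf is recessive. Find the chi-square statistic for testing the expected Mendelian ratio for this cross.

0.038

For a monohybrid cross between heterozygotes with complete dominance, the expected phenotypic ratio is 3:1.
Expected counts for N = 318 under a 3:1 ratio (total parts = 4):
  tall: 318 × 3/4 = 238.5
  dwarf: 318 × 1/4 = 79.5
χ² = Σ (O − E)² / E
  tall: (237 − 238.5)² / 238.5 = 0.0094
  dwarf: (81 − 79.5)² / 79.5 = 0.0283
χ² = 0.0094 + 0.0283 = 0.0377 ≈ 0.038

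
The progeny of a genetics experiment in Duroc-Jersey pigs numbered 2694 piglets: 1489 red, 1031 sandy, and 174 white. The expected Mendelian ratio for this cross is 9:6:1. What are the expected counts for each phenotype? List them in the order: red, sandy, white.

1515.375, 1010.25, 168.375

Under the 9:6:1 hypothesis (Σ ratio = 16, N = 2694):
  red: 2694 × 9/16 = 1515.375
  sandy: 2694 × 6/16 = 1010.25
  white: 2694 × 1/16 = 168.375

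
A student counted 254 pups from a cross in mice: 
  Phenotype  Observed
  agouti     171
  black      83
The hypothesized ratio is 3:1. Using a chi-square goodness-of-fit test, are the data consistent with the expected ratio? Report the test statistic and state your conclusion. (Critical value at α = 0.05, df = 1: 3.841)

Total ratio parts = 4. Expected numbers out of 254:
  agouti: 254 × 3/4 = 190.5
  black: 254 × 1/4 = 63.5
χ² = Σ (O − E)² / E
  agouti: (171 − 190.5)² / 190.5 = 1.9961
  black: (83 − 63.5)² / 63.5 = 5.9882
χ² = 1.9961 + 5.9882 = 7.9843 ≈ 7.984
Degrees of freedom = 2 − 1 = 1; critical value at α = 0.05 is 3.841.
Since 7.984 > 3.841, we reject the null hypothesis — the data do not fit the 3:1 ratio.

7.984; not consistent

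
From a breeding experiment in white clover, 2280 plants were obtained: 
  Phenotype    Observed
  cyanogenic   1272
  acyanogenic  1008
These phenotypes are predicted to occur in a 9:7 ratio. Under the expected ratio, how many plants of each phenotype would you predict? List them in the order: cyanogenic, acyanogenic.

1282.5, 997.5

Total ratio parts = 16. Expected numbers out of 2280:
  cyanogenic: 2280 × 9/16 = 1282.5
  acyanogenic: 2280 × 7/16 = 997.5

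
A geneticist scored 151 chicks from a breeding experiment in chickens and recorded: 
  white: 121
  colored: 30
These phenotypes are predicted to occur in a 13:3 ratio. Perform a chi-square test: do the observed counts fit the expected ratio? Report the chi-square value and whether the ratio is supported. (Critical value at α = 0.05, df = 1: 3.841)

Expected counts for N = 151 under a 13:3 ratio (total parts = 16):
  white: 151 × 13/16 = 122.6875
  colored: 151 × 3/16 = 28.3125
χ² = Σ (O − E)² / E
  white: (121 − 122.6875)² / 122.6875 = 0.0232
  colored: (30 − 28.3125)² / 28.3125 = 0.1006
χ² = 0.0232 + 0.1006 = 0.1238 ≈ 0.124
Degrees of freedom = 2 − 1 = 1; critical value at α = 0.05 is 3.841.
Since 0.124 < 3.841, we fail to reject the null hypothesis — the data are consistent with the 13:3 ratio.

0.124; consistent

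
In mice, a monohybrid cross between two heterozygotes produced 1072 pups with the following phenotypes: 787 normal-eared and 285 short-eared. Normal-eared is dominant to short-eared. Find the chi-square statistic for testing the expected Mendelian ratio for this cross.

1.438

For a monohybrid cross between heterozygotes with complete dominance, the expected phenotypic ratio is 3:1.
Expected counts for N = 1072 under a 3:1 ratio (total parts = 4):
  normal-eared: 1072 × 3/4 = 804
  short-eared: 1072 × 1/4 = 268
χ² = Σ (O − E)² / E
  normal-eared: (787 − 804)² / 804 = 0.3595
  short-eared: (285 − 268)² / 268 = 1.0784
χ² = 0.3595 + 1.0784 = 1.4379 ≈ 1.438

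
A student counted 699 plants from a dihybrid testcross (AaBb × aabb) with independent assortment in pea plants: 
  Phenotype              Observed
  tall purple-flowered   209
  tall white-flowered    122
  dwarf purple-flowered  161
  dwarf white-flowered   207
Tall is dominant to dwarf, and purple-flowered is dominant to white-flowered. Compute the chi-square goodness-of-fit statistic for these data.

A dihybrid testcross with independent assortment gives a 1:1:1:1 ratio.
Total ratio parts = 4. Expected numbers out of 699:
  tall purple-flowered: 699 × 1/4 = 174.75
  tall white-flowered: 699 × 1/4 = 174.75
  dwarf purple-flowered: 699 × 1/4 = 174.75
  dwarf white-flowered: 699 × 1/4 = 174.75
χ² = Σ (O − E)² / E
  tall purple-flowered: (209 − 174.75)² / 174.75 = 6.7128
  tall white-flowered: (122 − 174.75)² / 174.75 = 15.9231
  dwarf purple-flowered: (161 − 174.75)² / 174.75 = 1.0819
  dwarf white-flowered: (207 − 174.75)² / 174.75 = 5.9517
χ² = 6.7128 + 15.9231 + 1.0819 + 5.9517 = 29.6695 ≈ 29.670

29.670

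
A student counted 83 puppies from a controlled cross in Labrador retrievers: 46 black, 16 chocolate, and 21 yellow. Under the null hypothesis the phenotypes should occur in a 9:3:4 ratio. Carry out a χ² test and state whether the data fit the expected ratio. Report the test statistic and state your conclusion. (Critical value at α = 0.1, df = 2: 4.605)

0.025; consistent

Expected counts for N = 83 under a 9:3:4 ratio (total parts = 16):
  black: 83 × 9/16 = 46.6875
  chocolate: 83 × 3/16 = 15.5625
  yellow: 83 × 4/16 = 20.75
χ² = Σ (O − E)² / E
  black: (46 − 46.6875)² / 46.6875 = 0.0101
  chocolate: (16 − 15.5625)² / 15.5625 = 0.0123
  yellow: (21 − 20.75)² / 20.75 = 0.0030
χ² = 0.0101 + 0.0123 + 0.0030 = 0.0254 ≈ 0.025
Degrees of freedom = 3 − 1 = 2; critical value at α = 0.1 is 4.605.
Since 0.025 < 4.605, we fail to reject the null hypothesis — the data are consistent with the 9:3:4 ratio.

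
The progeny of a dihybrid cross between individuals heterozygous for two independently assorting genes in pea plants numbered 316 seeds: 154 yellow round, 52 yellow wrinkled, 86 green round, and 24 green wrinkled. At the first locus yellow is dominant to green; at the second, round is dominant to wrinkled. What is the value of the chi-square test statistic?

17.052

A dihybrid F₂ with independent assortment and complete dominance at both loci gives a 9:3:3:1 phenotypic ratio.
The 9:3:3:1 ratio has 16 parts, so with N = 316 the expected counts are:
  yellow round: 316 × 9/16 = 177.75
  yellow wrinkled: 316 × 3/16 = 59.25
  green round: 316 × 3/16 = 59.25
  green wrinkled: 316 × 1/16 = 19.75
χ² = Σ (O − E)² / E
  yellow round: (154 − 177.75)² / 177.75 = 3.1733
  yellow wrinkled: (52 − 59.25)² / 59.25 = 0.8871
  green round: (86 − 59.25)² / 59.25 = 12.0770
  green wrinkled: (24 − 19.75)² / 19.75 = 0.9146
χ² = 3.1733 + 0.8871 + 12.0770 + 0.9146 = 17.052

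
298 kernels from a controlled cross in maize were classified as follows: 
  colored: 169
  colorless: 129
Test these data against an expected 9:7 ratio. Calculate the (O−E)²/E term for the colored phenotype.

0.011

The 9:7 ratio has 16 parts, so with N = 298 the expected counts are:
  colored: 298 × 9/16 = 167.625
  colorless: 298 × 7/16 = 130.375
Contribution of colored: (169 − 167.625)² / 167.625 = 0.0113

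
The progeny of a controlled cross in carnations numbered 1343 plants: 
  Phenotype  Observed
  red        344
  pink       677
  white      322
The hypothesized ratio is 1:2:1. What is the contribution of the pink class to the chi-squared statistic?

0.045

Expected counts for N = 1343 under a 1:2:1 ratio (total parts = 4):
  red: 1343 × 1/4 = 335.75
  pink: 1343 × 2/4 = 671.5
  white: 1343 × 1/4 = 335.75
Contribution of pink: (677 − 671.5)² / 671.5 = 0.0450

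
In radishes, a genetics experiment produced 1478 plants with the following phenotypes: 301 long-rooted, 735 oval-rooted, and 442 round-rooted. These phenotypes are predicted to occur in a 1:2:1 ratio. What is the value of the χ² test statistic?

26.946

Expected counts for N = 1478 under a 1:2:1 ratio (total parts = 4):
  long-rooted: 1478 × 1/4 = 369.5
  oval-rooted: 1478 × 2/4 = 739
  round-rooted: 1478 × 1/4 = 369.5
χ² = Σ (O − E)² / E
  long-rooted: (301 − 369.5)² / 369.5 = 12.6989
  oval-rooted: (735 − 739)² / 739 = 0.0217
  round-rooted: (442 − 369.5)² / 369.5 = 14.2253
χ² = 12.6989 + 0.0217 + 14.2253 = 26.9459 ≈ 26.946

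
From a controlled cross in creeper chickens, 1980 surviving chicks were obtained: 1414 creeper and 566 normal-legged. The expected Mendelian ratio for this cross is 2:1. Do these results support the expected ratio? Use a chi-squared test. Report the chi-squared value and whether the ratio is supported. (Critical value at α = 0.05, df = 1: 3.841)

20.082; not consistent

The 2:1 ratio has 3 parts, so with N = 1980 the expected counts are:
  creeper: 1980 × 2/3 = 1320
  normal-legged: 1980 × 1/3 = 660
χ² = Σ (O − E)² / E
  creeper: (1414 − 1320)² / 1320 = 6.6939
  normal-legged: (566 − 660)² / 660 = 13.3879
χ² = 6.6939 + 13.3879 = 20.0818 ≈ 20.082
Degrees of freedom = 2 − 1 = 1; critical value at α = 0.05 is 3.841.
Since 20.082 > 3.841, we reject the null hypothesis — the data do not fit the 2:1 ratio.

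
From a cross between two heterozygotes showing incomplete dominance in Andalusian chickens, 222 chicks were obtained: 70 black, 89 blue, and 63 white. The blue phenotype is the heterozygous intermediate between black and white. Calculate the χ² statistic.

9.162

With incomplete dominance, a heterozygote × heterozygote cross gives a 1:2:1 phenotypic ratio.
Expected counts for N = 222 under a 1:2:1 ratio (total parts = 4):
  black: 222 × 1/4 = 55.5
  blue: 222 × 2/4 = 111
  white: 222 × 1/4 = 55.5
χ² = Σ (O − E)² / E
  black: (70 − 55.5)² / 55.5 = 3.7883
  blue: (89 − 111)² / 111 = 4.3604
  white: (63 − 55.5)² / 55.5 = 1.0135
χ² = 3.7883 + 4.3604 + 1.0135 = 9.1622 ≈ 9.162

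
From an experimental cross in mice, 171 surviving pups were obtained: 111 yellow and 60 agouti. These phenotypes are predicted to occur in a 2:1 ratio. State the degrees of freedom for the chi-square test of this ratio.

A goodness-of-fit test with 2 phenotype classes has df = 2 − 1 = 1.

1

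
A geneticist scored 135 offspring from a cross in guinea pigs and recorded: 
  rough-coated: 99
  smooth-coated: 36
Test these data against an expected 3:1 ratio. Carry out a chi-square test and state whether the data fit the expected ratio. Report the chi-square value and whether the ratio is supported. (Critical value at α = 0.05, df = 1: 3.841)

0.200; consistent

Total ratio parts = 4. Expected numbers out of 135:
  rough-coated: 135 × 3/4 = 101.25
  smooth-coated: 135 × 1/4 = 33.75
χ² = Σ (O − E)² / E
  rough-coated: (99 − 101.25)² / 101.25 = 0.0500
  smooth-coated: (36 − 33.75)² / 33.75 = 0.1500
χ² = 0.0500 + 0.1500 = 0.200
Degrees of freedom = 2 − 1 = 1; critical value at α = 0.05 is 3.841.
Since 0.200 < 3.841, we fail to reject the null hypothesis — the data are consistent with the 3:1 ratio.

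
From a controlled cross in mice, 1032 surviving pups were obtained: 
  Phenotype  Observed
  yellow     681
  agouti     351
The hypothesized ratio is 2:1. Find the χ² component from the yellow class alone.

Total ratio parts = 3. Expected numbers out of 1032:
  yellow: 1032 × 2/3 = 688
  agouti: 1032 × 1/3 = 344
Contribution of yellow: (681 − 688)² / 688 = 0.0712

0.071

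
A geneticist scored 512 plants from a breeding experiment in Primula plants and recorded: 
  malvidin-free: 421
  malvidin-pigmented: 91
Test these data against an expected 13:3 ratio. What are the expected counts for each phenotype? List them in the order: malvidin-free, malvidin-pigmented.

Expected counts for N = 512 under a 13:3 ratio (total parts = 16):
  malvidin-free: 512 × 13/16 = 416
  malvidin-pigmented: 512 × 3/16 = 96

416, 96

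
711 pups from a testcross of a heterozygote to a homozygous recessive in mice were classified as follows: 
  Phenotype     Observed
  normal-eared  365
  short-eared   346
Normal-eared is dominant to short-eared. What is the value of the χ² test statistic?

A testcross of a heterozygote (Aa × aa) gives a 1:1 phenotypic ratio.
Expected counts for N = 711 under a 1:1 ratio (total parts = 2):
  normal-eared: 711 × 1/2 = 355.5
  short-eared: 711 × 1/2 = 355.5
χ² = Σ (O − E)² / E
  normal-eared: (365 − 355.5)² / 355.5 = 0.2539
  short-eared: (346 − 355.5)² / 355.5 = 0.2539
χ² = 0.2539 + 0.2539 = 0.5078 ≈ 0.508

0.508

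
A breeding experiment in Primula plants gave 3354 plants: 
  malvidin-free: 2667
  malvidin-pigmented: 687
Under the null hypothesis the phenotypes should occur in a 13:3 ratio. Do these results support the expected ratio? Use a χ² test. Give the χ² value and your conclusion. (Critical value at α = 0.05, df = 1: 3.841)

Expected counts for N = 3354 under a 13:3 ratio (total parts = 16):
  malvidin-free: 3354 × 13/16 = 2725.125
  malvidin-pigmented: 3354 × 3/16 = 628.875
χ² = Σ (O − E)² / E
  malvidin-free: (2667 − 2725.125)² / 2725.125 = 1.2398
  malvidin-pigmented: (687 − 628.875)² / 628.875 = 5.3723
χ² = 1.2398 + 5.3723 = 6.6121 ≈ 6.612
Degrees of freedom = 2 − 1 = 1; critical value at α = 0.05 is 3.841.
Since 6.612 > 3.841, we reject the null hypothesis — the data do not fit the 13:3 ratio.

6.612; not consistent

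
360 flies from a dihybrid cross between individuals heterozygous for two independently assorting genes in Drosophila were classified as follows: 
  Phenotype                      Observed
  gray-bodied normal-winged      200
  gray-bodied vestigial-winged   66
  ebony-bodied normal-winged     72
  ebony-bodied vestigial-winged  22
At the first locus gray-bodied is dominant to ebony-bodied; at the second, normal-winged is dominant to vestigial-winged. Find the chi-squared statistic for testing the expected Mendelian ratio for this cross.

0.375

A dihybrid F₂ with independent assortment and complete dominance at both loci gives a 9:3:3:1 phenotypic ratio.
Total ratio parts = 16. Expected numbers out of 360:
  gray-bodied normal-winged: 360 × 9/16 = 202.5
  gray-bodied vestigial-winged: 360 × 3/16 = 67.5
  ebony-bodied normal-winged: 360 × 3/16 = 67.5
  ebony-bodied vestigial-winged: 360 × 1/16 = 22.5
χ² = Σ (O − E)² / E
  gray-bodied normal-winged: (200 − 202.5)² / 202.5 = 0.0309
  gray-bodied vestigial-winged: (66 − 67.5)² / 67.5 = 0.0333
  ebony-bodied normal-winged: (72 − 67.5)² / 67.5 = 0.3000
  ebony-bodied vestigial-winged: (22 − 22.5)² / 22.5 = 0.0111
χ² = 0.0309 + 0.0333 + 0.3000 + 0.0111 = 0.3753 ≈ 0.375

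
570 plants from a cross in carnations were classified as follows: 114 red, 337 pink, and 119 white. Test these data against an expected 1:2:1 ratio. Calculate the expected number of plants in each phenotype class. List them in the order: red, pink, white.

The 1:2:1 ratio has 4 parts, so with N = 570 the expected counts are:
  red: 570 × 1/4 = 142.5
  pink: 570 × 2/4 = 285
  white: 570 × 1/4 = 142.5

142.5, 285, 142.5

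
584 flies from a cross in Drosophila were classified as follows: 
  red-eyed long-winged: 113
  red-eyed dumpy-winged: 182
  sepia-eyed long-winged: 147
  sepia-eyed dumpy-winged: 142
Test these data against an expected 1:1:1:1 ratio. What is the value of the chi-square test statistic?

Total ratio parts = 4. Expected numbers out of 584:
  red-eyed long-winged: 584 × 1/4 = 146
  red-eyed dumpy-winged: 584 × 1/4 = 146
  sepia-eyed long-winged: 584 × 1/4 = 146
  sepia-eyed dumpy-winged: 584 × 1/4 = 146
χ² = Σ (O − E)² / E
  red-eyed long-winged: (113 − 146)² / 146 = 7.4589
  red-eyed dumpy-winged: (182 − 146)² / 146 = 8.8767
  sepia-eyed long-winged: (147 − 146)² / 146 = 0.0068
  sepia-eyed dumpy-winged: (142 − 146)² / 146 = 0.1096
χ² = 7.4589 + 8.8767 + 0.0068 + 0.1096 = 16.452

16.452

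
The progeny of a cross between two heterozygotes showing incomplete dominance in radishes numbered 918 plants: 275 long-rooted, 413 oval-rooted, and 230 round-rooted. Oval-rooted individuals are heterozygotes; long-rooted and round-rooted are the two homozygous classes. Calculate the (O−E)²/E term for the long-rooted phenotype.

With incomplete dominance, a heterozygote × heterozygote cross gives a 1:2:1 phenotypic ratio.
The 1:2:1 ratio has 4 parts, so with N = 918 the expected counts are:
  long-rooted: 918 × 1/4 = 229.5
  oval-rooted: 918 × 2/4 = 459
  round-rooted: 918 × 1/4 = 229.5
Contribution of long-rooted: (275 − 229.5)² / 229.5 = 9.0207

9.021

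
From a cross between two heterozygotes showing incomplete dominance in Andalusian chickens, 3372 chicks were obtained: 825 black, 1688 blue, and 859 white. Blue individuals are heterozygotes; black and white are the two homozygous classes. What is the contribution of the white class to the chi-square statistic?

0.304

With incomplete dominance, a heterozygote × heterozygote cross gives a 1:2:1 phenotypic ratio.
Expected counts for N = 3372 under a 1:2:1 ratio (total parts = 4):
  black: 3372 × 1/4 = 843
  blue: 3372 × 2/4 = 1686
  white: 3372 × 1/4 = 843
Contribution of white: (859 − 843)² / 843 = 0.3037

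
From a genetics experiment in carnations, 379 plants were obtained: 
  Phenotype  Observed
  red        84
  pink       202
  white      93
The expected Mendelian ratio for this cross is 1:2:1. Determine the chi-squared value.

2.077

Total ratio parts = 4. Expected numbers out of 379:
  red: 379 × 1/4 = 94.75
  pink: 379 × 2/4 = 189.5
  white: 379 × 1/4 = 94.75
χ² = Σ (O − E)² / E
  red: (84 − 94.75)² / 94.75 = 1.2197
  pink: (202 − 189.5)² / 189.5 = 0.8245
  white: (93 − 94.75)² / 94.75 = 0.0323
χ² = 1.2197 + 0.8245 + 0.0323 = 2.0765 ≈ 2.077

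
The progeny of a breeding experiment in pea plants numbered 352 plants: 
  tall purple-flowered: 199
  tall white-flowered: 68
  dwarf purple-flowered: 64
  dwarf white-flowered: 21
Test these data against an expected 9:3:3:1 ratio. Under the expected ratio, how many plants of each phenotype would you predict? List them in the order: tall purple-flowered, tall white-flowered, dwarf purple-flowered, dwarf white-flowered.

Expected counts for N = 352 under a 9:3:3:1 ratio (total parts = 16):
  tall purple-flowered: 352 × 9/16 = 198
  tall white-flowered: 352 × 3/16 = 66
  dwarf purple-flowered: 352 × 3/16 = 66
  dwarf white-flowered: 352 × 1/16 = 22

198, 66, 66, 22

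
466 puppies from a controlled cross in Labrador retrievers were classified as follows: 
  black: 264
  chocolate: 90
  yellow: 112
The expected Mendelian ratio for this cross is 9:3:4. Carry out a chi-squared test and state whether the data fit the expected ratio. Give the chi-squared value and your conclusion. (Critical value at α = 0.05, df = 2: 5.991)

0.266; consistent

Total ratio parts = 16. Expected numbers out of 466:
  black: 466 × 9/16 = 262.125
  chocolate: 466 × 3/16 = 87.375
  yellow: 466 × 4/16 = 116.5
χ² = Σ (O − E)² / E
  black: (264 − 262.125)² / 262.125 = 0.0134
  chocolate: (90 − 87.375)² / 87.375 = 0.0789
  yellow: (112 − 116.5)² / 116.5 = 0.1738
χ² = 0.0134 + 0.0789 + 0.1738 = 0.2661 ≈ 0.266
Degrees of freedom = 3 − 1 = 2; critical value at α = 0.05 is 5.991.
Since 0.266 < 5.991, we fail to reject the null hypothesis — the data are consistent with the 9:3:4 ratio.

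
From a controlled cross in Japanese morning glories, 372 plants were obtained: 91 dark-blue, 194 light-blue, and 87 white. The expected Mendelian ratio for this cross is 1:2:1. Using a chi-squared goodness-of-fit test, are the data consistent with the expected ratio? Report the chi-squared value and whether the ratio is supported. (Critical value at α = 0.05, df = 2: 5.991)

Under the 1:2:1 hypothesis (Σ ratio = 4, N = 372):
  dark-blue: 372 × 1/4 = 93
  light-blue: 372 × 2/4 = 186
  white: 372 × 1/4 = 93
χ² = Σ (O − E)² / E
  dark-blue: (91 − 93)² / 93 = 0.0430
  light-blue: (194 − 186)² / 186 = 0.3441
  white: (87 − 93)² / 93 = 0.3871
χ² = 0.0430 + 0.3441 + 0.3871 = 0.7742 ≈ 0.774
Degrees of freedom = 3 − 1 = 2; critical value at α = 0.05 is 5.991.
Since 0.774 < 5.991, we fail to reject the null hypothesis — the data are consistent with the 1:2:1 ratio.

0.774; consistent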